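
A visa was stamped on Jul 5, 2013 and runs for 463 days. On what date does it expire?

October 11, 2014

Counting forward 463 days from July 5, 2013.
July has 31 days, so 31 − 5 = 26 days remain after July 5, 2013; 463 − 26 = 437 left.
August 2013 has 31 days: 437 − 31 = 406 left.
September 2013 has 30 days: 406 − 30 = 376 left.
October 2013 has 31 days: 376 − 31 = 345 left.
November 2013 has 30 days: 345 − 30 = 315 left.
December 2013 has 31 days: 315 − 31 = 284 left.
January 2014 has 31 days: 284 − 31 = 253 left.
February 2014 has 28 days (2014 is not a leap year): 253 − 28 = 225 left.
March 2014 has 31 days: 225 − 31 = 194 left.
April 2014 has 30 days: 194 − 30 = 164 left.
May 2014 has 31 days: 164 − 31 = 133 left.
June 2014 has 30 days: 133 − 30 = 103 left.
July 2014 has 31 days: 103 − 31 = 72 left.
August 2014 has 31 days: 72 − 31 = 41 left.
September 2014 has 30 days: 41 − 30 = 11 left.
11 days into October 2014 → October 11, 2014.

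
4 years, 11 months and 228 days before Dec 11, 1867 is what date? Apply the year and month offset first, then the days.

May 28, 1862

Subtracting 4 years, 11 months and 228 days from December 11, 1867: first the month/year part, then the days.
-4 years → 1863; month 12 − 11 = 1 → January 1863.
Day 11 is valid in January, giving January 11, 1863.
Now subtract 228 days from January 11, 1863.
Going back 11 days from January 11, 1863 reaches the end of the previous month; 228 − 11 = 217 left.
December 1862 has 31 days: 217 − 31 = 186 left.
November 1862 has 30 days: 186 − 30 = 156 left.
October 1862 has 31 days: 156 − 31 = 125 left.
September 1862 has 30 days: 125 − 30 = 95 left.
August 1862 has 31 days: 95 − 31 = 64 left.
July 1862 has 31 days: 64 − 31 = 33 left.
June 1862 has 30 days: 33 − 30 = 3 left.
May 1862 has 31 days; 31 − 3 = 28 → May 28, 1862.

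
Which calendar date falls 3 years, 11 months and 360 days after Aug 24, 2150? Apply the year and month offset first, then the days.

July 19, 2155

Adding 3 years, 11 months and 360 days from August 24, 2150: first the month/year part, then the days.
+3 years → 2153; month 8 + 11 = 19, which is month 7 of year 2154 → July 2154.
Day 24 is valid in July, giving July 24, 2154.
Now add 360 days from July 24, 2154.
July has 31 days, so 31 − 24 = 7 days remain after July 24, 2154; 360 − 7 = 353 left.
August 2154 has 31 days: 353 − 31 = 322 left.
September 2154 has 30 days: 322 − 30 = 292 left.
October 2154 has 31 days: 292 − 31 = 261 left.
November 2154 has 30 days: 261 − 30 = 231 left.
December 2154 has 31 days: 231 − 31 = 200 left.
January 2155 has 31 days: 200 − 31 = 169 left.
February 2155 has 28 days (2155 is not a leap year): 169 − 28 = 141 left.
March 2155 has 31 days: 141 − 31 = 110 left.
April 2155 has 30 days: 110 − 30 = 80 left.
May 2155 has 31 days: 80 − 31 = 49 left.
June 2155 has 30 days: 49 − 30 = 19 left.
19 days into July 2155 → July 19, 2155.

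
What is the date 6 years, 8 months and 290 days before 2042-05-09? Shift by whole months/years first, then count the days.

November 23, 2034

Subtracting 6 years, 8 months and 290 days from May 9, 2042: first the month/year part, then the days.
-6 years → 2036; month 5 − 8 = -3, which is month 9 of year 2035 → September 2035.
Day 9 is valid in September, giving September 9, 2035.
Now subtract 290 days from September 9, 2035.
Going back 9 days from September 9, 2035 reaches the end of the previous month; 290 − 9 = 281 left.
August 2035 has 31 days: 281 − 31 = 250 left.
July 2035 has 31 days: 250 − 31 = 219 left.
June 2035 has 30 days: 219 − 30 = 189 left.
May 2035 has 31 days: 189 − 31 = 158 left.
April 2035 has 30 days: 158 − 30 = 128 left.
March 2035 has 31 days: 128 − 31 = 97 left.
February 2035 has 28 days (2035 is not a leap year): 97 − 28 = 69 left.
January 2035 has 31 days: 69 − 31 = 38 left.
December 2034 has 31 days: 38 − 31 = 7 left.
November 2034 has 30 days; 30 − 7 = 23 → November 23, 2034.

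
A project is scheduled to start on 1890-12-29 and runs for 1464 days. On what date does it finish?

January 1, 1895

Counting forward 1464 days from December 29, 1890.
December has 31 days, so 31 − 29 = 2 days remain after December 29, 1890; 1464 − 2 = 1462 left.
January 1891 has 31 days: 1462 − 31 = 1431 left.
February 1891 has 28 days (1891 is not a leap year): 1431 − 28 = 1403 left.
March 1891 has 31 days: 1403 − 31 = 1372 left.
April 1891 has 30 days: 1372 − 30 = 1342 left.
May 1891 has 31 days: 1342 − 31 = 1311 left.
June 1891 has 30 days: 1311 − 30 = 1281 left.
July 1891 has 31 days: 1281 − 31 = 1250 left.
August 1891 has 31 days: 1250 − 31 = 1219 left.
September 1891 has 30 days: 1219 − 30 = 1189 left.
October 1891 has 31 days: 1189 − 31 = 1158 left.
November 1891 has 30 days: 1158 − 30 = 1128 left.
December 1891 has 31 days: 1128 − 31 = 1097 left.
January 1892 has 31 days: 1097 − 31 = 1066 left.
February 1892 has 29 days (1892 is a leap year): 1066 − 29 = 1037 left.
March 1892 has 31 days: 1037 − 31 = 1006 left.
April 1892 has 30 days: 1006 − 30 = 976 left.
May 1892 has 31 days: 976 − 31 = 945 left.
June 1892 has 30 days: 945 − 30 = 915 left.
July 1892 has 31 days: 915 − 31 = 884 left.
August 1892 has 31 days: 884 − 31 = 853 left.
September 1892 has 30 days: 853 − 30 = 823 left.
October 1892 has 31 days: 823 − 31 = 792 left.
November 1892 has 30 days: 792 − 30 = 762 left.
December 1892 has 31 days: 762 − 31 = 731 left.
January 1893 has 31 days: 731 − 31 = 700 left.
February 1893 has 28 days (1893 is not a leap year): 700 − 28 = 672 left.
March 1893 has 31 days: 672 − 31 = 641 left.
April 1893 has 30 days: 641 − 30 = 611 left.
May 1893 has 31 days: 611 − 31 = 580 left.
June 1893 has 30 days: 580 − 30 = 550 left.
July 1893 has 31 days: 550 − 31 = 519 left.
August 1893 has 31 days: 519 − 31 = 488 left.
September 1893 has 30 days: 488 − 30 = 458 left.
October 1893 has 31 days: 458 − 31 = 427 left.
November 1893 has 30 days: 427 − 30 = 397 left.
December 1893 has 31 days: 397 − 31 = 366 left.
January 1894 has 31 days: 366 − 31 = 335 left.
February 1894 has 28 days (1894 is not a leap year): 335 − 28 = 307 left.
March 1894 has 31 days: 307 − 31 = 276 left.
April 1894 has 30 days: 276 − 30 = 246 left.
May 1894 has 31 days: 246 − 31 = 215 left.
June 1894 has 30 days: 215 − 30 = 185 left.
July 1894 has 31 days: 185 − 31 = 154 left.
August 1894 has 31 days: 154 − 31 = 123 left.
September 1894 has 30 days: 123 − 30 = 93 left.
October 1894 has 31 days: 93 − 31 = 62 left.
November 1894 has 30 days: 62 − 30 = 32 left.
December 1894 has 31 days: 32 − 31 = 1 left.
1 day into January 1895 → January 1, 1895.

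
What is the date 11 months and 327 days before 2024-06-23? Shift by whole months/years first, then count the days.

Counting back 11 months and 327 days from June 23, 2024: first the month/year part, then the days.
month 6 − 11 = -5, which is month 7 of year 2023 → July 2023.
Day 23 is valid in July, giving July 23, 2023.
Now subtract 327 days from July 23, 2023.
Going back 23 days from July 23, 2023 reaches the end of the previous month; 327 − 23 = 304 left.
June 2023 has 30 days: 304 − 30 = 274 left.
May 2023 has 31 days: 274 − 31 = 243 left.
April 2023 has 30 days: 243 − 30 = 213 left.
March 2023 has 31 days: 213 − 31 = 182 left.
February 2023 has 28 days (2023 is not a leap year): 182 − 28 = 154 left.
January 2023 has 31 days: 154 − 31 = 123 left.
December 2022 has 31 days: 123 − 31 = 92 left.
November 2022 has 30 days: 92 − 30 = 62 left.
October 2022 has 31 days: 62 − 31 = 31 left.
September 2022 has 30 days: 31 − 30 = 1 left.
August 2022 has 31 days; 31 − 1 = 30 → August 30, 2022.

August 30, 2022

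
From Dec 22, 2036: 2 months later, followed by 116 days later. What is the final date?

June 18, 2037

Adding 2 months from December 22, 2036:
month 12 + 2 = 14, which is month 2 of year 2037 → February 2037.
Day 22 is valid in February, giving February 22, 2037.
Advancing 116 days from February 22, 2037:
February has 28 days, so 28 − 22 = 6 days remain after February 22, 2037; 116 − 6 = 110 left.
March 2037 has 31 days: 110 − 31 = 79 left.
April 2037 has 30 days: 79 − 30 = 49 left.
May 2037 has 31 days: 49 − 31 = 18 left.
18 days into June 2037 → June 18, 2037.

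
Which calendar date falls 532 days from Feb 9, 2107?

Counting forward 532 days from February 9, 2107.
February has 28 days, so 28 − 9 = 19 days remain after February 9, 2107; 532 − 19 = 513 left.
March 2107 has 31 days: 513 − 31 = 482 left.
April 2107 has 30 days: 482 − 30 = 452 left.
May 2107 has 31 days: 452 − 31 = 421 left.
June 2107 has 30 days: 421 − 30 = 391 left.
July 2107 has 31 days: 391 − 31 = 360 left.
August 2107 has 31 days: 360 − 31 = 329 left.
September 2107 has 30 days: 329 − 30 = 299 left.
October 2107 has 31 days: 299 − 31 = 268 left.
November 2107 has 30 days: 268 − 30 = 238 left.
December 2107 has 31 days: 238 − 31 = 207 left.
January 2108 has 31 days: 207 − 31 = 176 left.
February 2108 has 29 days (2108 is a leap year): 176 − 29 = 147 left.
March 2108 has 31 days: 147 − 31 = 116 left.
April 2108 has 30 days: 116 − 30 = 86 left.
May 2108 has 31 days: 86 − 31 = 55 left.
June 2108 has 30 days: 55 − 30 = 25 left.
25 days into July 2108 → July 25, 2108.

July 25, 2108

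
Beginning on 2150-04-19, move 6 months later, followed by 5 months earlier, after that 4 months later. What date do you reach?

September 19, 2150

Advancing 6 months from April 19, 2150:
month 4 + 6 = 10 → October 2150.
Day 19 is valid in October, giving October 19, 2150.
Counting back 5 months from October 19, 2150:
month 10 − 5 = 5 → May 2150.
Day 19 is valid in May, giving May 19, 2150.
Advancing 4 months from May 19, 2150:
month 5 + 4 = 9 → September 2150.
Day 19 is valid in September, giving September 19, 2150.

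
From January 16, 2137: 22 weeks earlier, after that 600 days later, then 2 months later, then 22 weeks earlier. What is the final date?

January 4, 2138

Counting back 22 weeks (= 154 days) from January 16, 2137:
Going back 16 days from January 16, 2137 reaches the end of the previous month; 154 − 16 = 138 left.
December 2136 has 31 days: 138 − 31 = 107 left.
November 2136 has 30 days: 107 − 30 = 77 left.
October 2136 has 31 days: 77 − 31 = 46 left.
September 2136 has 30 days: 46 − 30 = 16 left.
August 2136 has 31 days; 31 − 16 = 15 → August 15, 2136.
Adding 600 days from August 15, 2136:
August has 31 days, so 31 − 15 = 16 days remain after August 15, 2136; 600 − 16 = 584 left.
September 2136 has 30 days: 584 − 30 = 554 left.
October 2136 has 31 days: 554 − 31 = 523 left.
November 2136 has 30 days: 523 − 30 = 493 left.
December 2136 has 31 days: 493 − 31 = 462 left.
January 2137 has 31 days: 462 − 31 = 431 left.
February 2137 has 28 days (2137 is not a leap year): 431 − 28 = 403 left.
March 2137 has 31 days: 403 − 31 = 372 left.
April 2137 has 30 days: 372 − 30 = 342 left.
May 2137 has 31 days: 342 − 31 = 311 left.
June 2137 has 30 days: 311 − 30 = 281 left.
July 2137 has 31 days: 281 − 31 = 250 left.
August 2137 has 31 days: 250 − 31 = 219 left.
September 2137 has 30 days: 219 − 30 = 189 left.
October 2137 has 31 days: 189 − 31 = 158 left.
November 2137 has 30 days: 158 − 30 = 128 left.
December 2137 has 31 days: 128 − 31 = 97 left.
January 2138 has 31 days: 97 − 31 = 66 left.
February 2138 has 28 days (2138 is not a leap year): 66 − 28 = 38 left.
March 2138 has 31 days: 38 − 31 = 7 left.
7 days into April 2138 → April 7, 2138.
Advancing 2 months from April 7, 2138:
month 4 + 2 = 6 → June 2138.
Day 7 is valid in June, giving June 7, 2138.
Counting back 22 weeks (= 154 days) from June 7, 2138:
Going back 7 days from June 7, 2138 reaches the end of the previous month; 154 − 7 = 147 left.
May 2138 has 31 days: 147 − 31 = 116 left.
April 2138 has 30 days: 116 − 30 = 86 left.
March 2138 has 31 days: 86 − 31 = 55 left.
February 2138 has 28 days (2138 is not a leap year): 55 − 28 = 27 left.
January 2138 has 31 days; 31 − 27 = 4 → January 4, 2138.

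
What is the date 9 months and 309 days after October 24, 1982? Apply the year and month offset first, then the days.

Advancing 9 months and 309 days from October 24, 1982: first the month/year part, then the days.
month 10 + 9 = 19, which is month 7 of year 1983 → July 1983.
Day 24 is valid in July, giving July 24, 1983.
Now add 309 days from July 24, 1983.
July has 31 days, so 31 − 24 = 7 days remain after July 24, 1983; 309 − 7 = 302 left.
August 1983 has 31 days: 302 − 31 = 271 left.
September 1983 has 30 days: 271 − 30 = 241 left.
October 1983 has 31 days: 241 − 31 = 210 left.
November 1983 has 30 days: 210 − 30 = 180 left.
December 1983 has 31 days: 180 − 31 = 149 left.
January 1984 has 31 days: 149 − 31 = 118 left.
February 1984 has 29 days (1984 is a leap year): 118 − 29 = 89 left.
March 1984 has 31 days: 89 − 31 = 58 left.
April 1984 has 30 days: 58 − 30 = 28 left.
28 days into May 1984 → May 28, 1984.

May 28, 1984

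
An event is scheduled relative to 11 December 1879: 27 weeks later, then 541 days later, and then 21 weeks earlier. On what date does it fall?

Adding 27 weeks (= 189 days) from December 11, 1879:
December has 31 days, so 31 − 11 = 20 days remain after December 11, 1879; 189 − 20 = 169 left.
January 1880 has 31 days: 169 − 31 = 138 left.
February 1880 has 29 days (1880 is a leap year): 138 − 29 = 109 left.
March 1880 has 31 days: 109 − 31 = 78 left.
April 1880 has 30 days: 78 − 30 = 48 left.
May 1880 has 31 days: 48 − 31 = 17 left.
17 days into June 1880 → June 17, 1880.
Adding 541 days from June 17, 1880:
June has 30 days, so 30 − 17 = 13 days remain after June 17, 1880; 541 − 13 = 528 left.
July 1880 has 31 days: 528 − 31 = 497 left.
August 1880 has 31 days: 497 − 31 = 466 left.
September 1880 has 30 days: 466 − 30 = 436 left.
October 1880 has 31 days: 436 − 31 = 405 left.
November 1880 has 30 days: 405 − 30 = 375 left.
December 1880 has 31 days: 375 − 31 = 344 left.
January 1881 has 31 days: 344 − 31 = 313 left.
February 1881 has 28 days (1881 is not a leap year): 313 − 28 = 285 left.
March 1881 has 31 days: 285 − 31 = 254 left.
April 1881 has 30 days: 254 − 30 = 224 left.
May 1881 has 31 days: 224 − 31 = 193 left.
June 1881 has 30 days: 193 − 30 = 163 left.
July 1881 has 31 days: 163 − 31 = 132 left.
August 1881 has 31 days: 132 − 31 = 101 left.
September 1881 has 30 days: 101 − 30 = 71 left.
October 1881 has 31 days: 71 − 31 = 40 left.
November 1881 has 30 days: 40 − 30 = 10 left.
10 days into December 1881 → December 10, 1881.
Going back 21 weeks (= 147 days) from December 10, 1881:
Going back 10 days from December 10, 1881 reaches the end of the previous month; 147 − 10 = 137 left.
November 1881 has 30 days: 137 − 30 = 107 left.
October 1881 has 31 days: 107 − 31 = 76 left.
September 1881 has 30 days: 76 − 30 = 46 left.
August 1881 has 31 days: 46 − 31 = 15 left.
July 1881 has 31 days; 31 − 15 = 16 → July 16, 1881.

July 16, 1881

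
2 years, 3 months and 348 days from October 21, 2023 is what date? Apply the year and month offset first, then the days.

Counting forward 2 years, 3 months and 348 days from October 21, 2023: first the month/year part, then the days.
+2 years → 2025; month 10 + 3 = 13, which is month 1 of year 2026 → January 2026.
Day 21 is valid in January, giving January 21, 2026.
Now add 348 days from January 21, 2026.
January has 31 days, so 31 − 21 = 10 days remain after January 21, 2026; 348 − 10 = 338 left.
February 2026 has 28 days (2026 is not a leap year): 338 − 28 = 310 left.
March 2026 has 31 days: 310 − 31 = 279 left.
April 2026 has 30 days: 279 − 30 = 249 left.
May 2026 has 31 days: 249 − 31 = 218 left.
June 2026 has 30 days: 218 − 30 = 188 left.
July 2026 has 31 days: 188 − 31 = 157 left.
August 2026 has 31 days: 157 − 31 = 126 left.
September 2026 has 30 days: 126 − 30 = 96 left.
October 2026 has 31 days: 96 − 31 = 65 left.
November 2026 has 30 days: 65 − 30 = 35 left.
December 2026 has 31 days: 35 − 31 = 4 left.
4 days into January 2027 → January 4, 2027.

January 4, 2027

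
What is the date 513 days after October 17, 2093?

Adding 513 days from October 17, 2093.
October has 31 days, so 31 − 17 = 14 days remain after October 17, 2093; 513 − 14 = 499 left.
November 2093 has 30 days: 499 − 30 = 469 left.
December 2093 has 31 days: 469 − 31 = 438 left.
January 2094 has 31 days: 438 − 31 = 407 left.
February 2094 has 28 days (2094 is not a leap year): 407 − 28 = 379 left.
March 2094 has 31 days: 379 − 31 = 348 left.
April 2094 has 30 days: 348 − 30 = 318 left.
May 2094 has 31 days: 318 − 31 = 287 left.
June 2094 has 30 days: 287 − 30 = 257 left.
July 2094 has 31 days: 257 − 31 = 226 left.
August 2094 has 31 days: 226 − 31 = 195 left.
September 2094 has 30 days: 195 − 30 = 165 left.
October 2094 has 31 days: 165 − 31 = 134 left.
November 2094 has 30 days: 134 − 30 = 104 left.
December 2094 has 31 days: 104 − 31 = 73 left.
January 2095 has 31 days: 73 − 31 = 42 left.
February 2095 has 28 days (2095 is not a leap year): 42 − 28 = 14 left.
14 days into March 2095 → March 14, 2095.

March 14, 2095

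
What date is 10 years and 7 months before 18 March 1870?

August 18, 1859

Counting back 10 years and 7 months from March 18, 1870.
-10 years → 1860; month 3 − 7 = -4, which is month 8 of year 1859 → August 1859.
Day 18 is valid in August, giving August 18, 1859.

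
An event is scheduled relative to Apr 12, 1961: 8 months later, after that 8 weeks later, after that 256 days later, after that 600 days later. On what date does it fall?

Counting forward 8 months from April 12, 1961:
month 4 + 8 = 12 → December 1961.
Day 12 is valid in December, giving December 12, 1961.
Counting forward 8 weeks (= 56 days) from December 12, 1961:
December has 31 days, so 31 − 12 = 19 days remain after December 12, 1961; 56 − 19 = 37 left.
January 1962 has 31 days: 37 − 31 = 6 left.
6 days into February 1962 → February 6, 1962.
Advancing 256 days from February 6, 1962:
February has 28 days, so 28 − 6 = 22 days remain after February 6, 1962; 256 − 22 = 234 left.
March 1962 has 31 days: 234 − 31 = 203 left.
April 1962 has 30 days: 203 − 30 = 173 left.
May 1962 has 31 days: 173 − 31 = 142 left.
June 1962 has 30 days: 142 − 30 = 112 left.
July 1962 has 31 days: 112 − 31 = 81 left.
August 1962 has 31 days: 81 − 31 = 50 left.
September 1962 has 30 days: 50 − 30 = 20 left.
20 days into October 1962 → October 20, 1962.
Advancing 600 days from October 20, 1962:
October has 31 days, so 31 − 20 = 11 days remain after October 20, 1962; 600 − 11 = 589 left.
November 1962 has 30 days: 589 − 30 = 559 left.
December 1962 has 31 days: 559 − 31 = 528 left.
January 1963 has 31 days: 528 − 31 = 497 left.
February 1963 has 28 days (1963 is not a leap year): 497 − 28 = 469 left.
March 1963 has 31 days: 469 − 31 = 438 left.
April 1963 has 30 days: 438 − 30 = 408 left.
May 1963 has 31 days: 408 − 31 = 377 left.
June 1963 has 30 days: 377 − 30 = 347 left.
July 1963 has 31 days: 347 − 31 = 316 left.
August 1963 has 31 days: 316 − 31 = 285 left.
September 1963 has 30 days: 285 − 30 = 255 left.
October 1963 has 31 days: 255 − 31 = 224 left.
November 1963 has 30 days: 224 − 30 = 194 left.
December 1963 has 31 days: 194 − 31 = 163 left.
January 1964 has 31 days: 163 − 31 = 132 left.
February 1964 has 29 days (1964 is a leap year): 132 − 29 = 103 left.
March 1964 has 31 days: 103 − 31 = 72 left.
April 1964 has 30 days: 72 − 30 = 42 left.
May 1964 has 31 days: 42 − 31 = 11 left.
11 days into June 1964 → June 11, 1964.

June 11, 1964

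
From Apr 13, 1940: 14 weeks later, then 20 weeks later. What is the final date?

December 7, 1940

Counting forward 14 weeks (= 98 days) from April 13, 1940:
April has 30 days, so 30 − 13 = 17 days remain after April 13, 1940; 98 − 17 = 81 left.
May 1940 has 31 days: 81 − 31 = 50 left.
June 1940 has 30 days: 50 − 30 = 20 left.
20 days into July 1940 → July 20, 1940.
Counting forward 20 weeks (= 140 days) from July 20, 1940:
July has 31 days, so 31 − 20 = 11 days remain after July 20, 1940; 140 − 11 = 129 left.
August 1940 has 31 days: 129 − 31 = 98 left.
September 1940 has 30 days: 98 − 30 = 68 left.
October 1940 has 31 days: 68 − 31 = 37 left.
November 1940 has 30 days: 37 − 30 = 7 left.
7 days into December 1940 → December 7, 1940.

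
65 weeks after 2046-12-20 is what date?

March 19, 2048

Advancing 65 weeks = 455 days from December 20, 2046.
December has 31 days, so 31 − 20 = 11 days remain after December 20, 2046; 455 − 11 = 444 left.
January 2047 has 31 days: 444 − 31 = 413 left.
February 2047 has 28 days (2047 is not a leap year): 413 − 28 = 385 left.
March 2047 has 31 days: 385 − 31 = 354 left.
April 2047 has 30 days: 354 − 30 = 324 left.
May 2047 has 31 days: 324 − 31 = 293 left.
June 2047 has 30 days: 293 − 30 = 263 left.
July 2047 has 31 days: 263 − 31 = 232 left.
August 2047 has 31 days: 232 − 31 = 201 left.
September 2047 has 30 days: 201 − 30 = 171 left.
October 2047 has 31 days: 171 − 31 = 140 left.
November 2047 has 30 days: 140 − 30 = 110 left.
December 2047 has 31 days: 110 − 31 = 79 left.
January 2048 has 31 days: 79 − 31 = 48 left.
February 2048 has 29 days (2048 is a leap year): 48 − 29 = 19 left.
19 days into March 2048 → March 19, 2048.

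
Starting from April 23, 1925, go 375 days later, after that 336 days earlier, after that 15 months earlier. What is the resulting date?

March 1, 1924

Adding 375 days from April 23, 1925:
April has 30 days, so 30 − 23 = 7 days remain after April 23, 1925; 375 − 7 = 368 left.
May 1925 has 31 days: 368 − 31 = 337 left.
June 1925 has 30 days: 337 − 30 = 307 left.
July 1925 has 31 days: 307 − 31 = 276 left.
August 1925 has 31 days: 276 − 31 = 245 left.
September 1925 has 30 days: 245 − 30 = 215 left.
October 1925 has 31 days: 215 − 31 = 184 left.
November 1925 has 30 days: 184 − 30 = 154 left.
December 1925 has 31 days: 154 − 31 = 123 left.
January 1926 has 31 days: 123 − 31 = 92 left.
February 1926 has 28 days (1926 is not a leap year): 92 − 28 = 64 left.
March 1926 has 31 days: 64 − 31 = 33 left.
April 1926 has 30 days: 33 − 30 = 3 left.
3 days into May 1926 → May 3, 1926.
Subtracting 336 days from May 3, 1926:
Going back 3 days from May 3, 1926 reaches the end of the previous month; 336 − 3 = 333 left.
April 1926 has 30 days: 333 − 30 = 303 left.
March 1926 has 31 days: 303 − 31 = 272 left.
February 1926 has 28 days (1926 is not a leap year): 272 − 28 = 244 left.
January 1926 has 31 days: 244 − 31 = 213 left.
December 1925 has 31 days: 213 − 31 = 182 left.
November 1925 has 30 days: 182 − 30 = 152 left.
October 1925 has 31 days: 152 − 31 = 121 left.
September 1925 has 30 days: 121 − 30 = 91 left.
August 1925 has 31 days: 91 − 31 = 60 left.
July 1925 has 31 days: 60 − 31 = 29 left.
June 1925 has 30 days; 30 − 29 = 1 → June 1, 1925.
Subtracting 15 months from June 1, 1925:
month 6 − 15 = -9, which is month 3 of year 1924 → March 1924.
Day 1 is valid in March, giving March 1, 1924.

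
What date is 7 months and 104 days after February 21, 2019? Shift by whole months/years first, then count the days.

Advancing 7 months and 104 days from February 21, 2019: first the month/year part, then the days.
month 2 + 7 = 9 → September 2019.
Day 21 is valid in September, giving September 21, 2019.
Now add 104 days from September 21, 2019.
September has 30 days, so 30 − 21 = 9 days remain after September 21, 2019; 104 − 9 = 95 left.
October 2019 has 31 days: 95 − 31 = 64 left.
November 2019 has 30 days: 64 − 30 = 34 left.
December 2019 has 31 days: 34 − 31 = 3 left.
3 days into January 2020 → January 3, 2020.

January 3, 2020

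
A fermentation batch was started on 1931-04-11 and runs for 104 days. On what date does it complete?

July 24, 1931

Counting forward 104 days from April 11, 1931.
April has 30 days, so 30 − 11 = 19 days remain after April 11, 1931; 104 − 19 = 85 left.
May 1931 has 31 days: 85 − 31 = 54 left.
June 1931 has 30 days: 54 − 30 = 24 left.
24 days into July 1931 → July 24, 1931.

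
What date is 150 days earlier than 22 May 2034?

December 23, 2033

Going back 150 days from May 22, 2034.
Going back 22 days from May 22, 2034 reaches the end of the previous month; 150 − 22 = 128 left.
April 2034 has 30 days: 128 − 30 = 98 left.
March 2034 has 31 days: 98 − 31 = 67 left.
February 2034 has 28 days (2034 is not a leap year): 67 − 28 = 39 left.
January 2034 has 31 days: 39 − 31 = 8 left.
December 2033 has 31 days; 31 − 8 = 23 → December 23, 2033.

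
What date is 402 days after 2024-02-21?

March 29, 2025

Adding 402 days from February 21, 2024.
February has 29 days, so 29 − 21 = 8 days remain after February 21, 2024; 402 − 8 = 394 left.
March 2024 has 31 days: 394 − 31 = 363 left.
April 2024 has 30 days: 363 − 30 = 333 left.
May 2024 has 31 days: 333 − 31 = 302 left.
June 2024 has 30 days: 302 − 30 = 272 left.
July 2024 has 31 days: 272 − 31 = 241 left.
August 2024 has 31 days: 241 − 31 = 210 left.
September 2024 has 30 days: 210 − 30 = 180 left.
October 2024 has 31 days: 180 − 31 = 149 left.
November 2024 has 30 days: 149 − 30 = 119 left.
December 2024 has 31 days: 119 − 31 = 88 left.
January 2025 has 31 days: 88 − 31 = 57 left.
February 2025 has 28 days (2025 is not a leap year): 57 − 28 = 29 left.
29 days into March 2025 → March 29, 2025.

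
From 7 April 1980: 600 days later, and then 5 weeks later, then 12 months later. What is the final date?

Advancing 600 days from April 7, 1980:
April has 30 days, so 30 − 7 = 23 days remain after April 7, 1980; 600 − 23 = 577 left.
May 1980 has 31 days: 577 − 31 = 546 left.
June 1980 has 30 days: 546 − 30 = 516 left.
July 1980 has 31 days: 516 − 31 = 485 left.
August 1980 has 31 days: 485 − 31 = 454 left.
September 1980 has 30 days: 454 − 30 = 424 left.
October 1980 has 31 days: 424 − 31 = 393 left.
November 1980 has 30 days: 393 − 30 = 363 left.
December 1980 has 31 days: 363 − 31 = 332 left.
January 1981 has 31 days: 332 − 31 = 301 left.
February 1981 has 28 days (1981 is not a leap year): 301 − 28 = 273 left.
March 1981 has 31 days: 273 − 31 = 242 left.
April 1981 has 30 days: 242 − 30 = 212 left.
May 1981 has 31 days: 212 − 31 = 181 left.
June 1981 has 30 days: 181 − 30 = 151 left.
July 1981 has 31 days: 151 − 31 = 120 left.
August 1981 has 31 days: 120 − 31 = 89 left.
September 1981 has 30 days: 89 − 30 = 59 left.
October 1981 has 31 days: 59 − 31 = 28 left.
28 days into November 1981 → November 28, 1981.
Advancing 5 weeks (= 35 days) from November 28, 1981:
November has 30 days, so 30 − 28 = 2 days remain after November 28, 1981; 35 − 2 = 33 left.
December 1981 has 31 days: 33 − 31 = 2 left.
2 days into January 1982 → January 2, 1982.
Counting forward 12 months from January 2, 1982:
month 1 + 12 = 13, which is month 1 of year 1983 → January 1983.
Day 2 is valid in January, giving January 2, 1983.

January 2, 1983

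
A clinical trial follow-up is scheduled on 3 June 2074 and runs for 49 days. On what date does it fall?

July 22, 2074

Adding 49 days from June 3, 2074.
June has 30 days, so 30 − 3 = 27 days remain after June 3, 2074; 49 − 27 = 22 left.
22 days into July 2074 → July 22, 2074.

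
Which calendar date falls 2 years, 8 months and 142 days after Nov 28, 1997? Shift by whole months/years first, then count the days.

Adding 2 years, 8 months and 142 days from November 28, 1997: first the month/year part, then the days.
+2 years → 1999; month 11 + 8 = 19, which is month 7 of year 2000 → July 2000.
Day 28 is valid in July, giving July 28, 2000.
Now add 142 days from July 28, 2000.
July has 31 days, so 31 − 28 = 3 days remain after July 28, 2000; 142 − 3 = 139 left.
August 2000 has 31 days: 139 − 31 = 108 left.
September 2000 has 30 days: 108 − 30 = 78 left.
October 2000 has 31 days: 78 − 31 = 47 left.
November 2000 has 30 days: 47 − 30 = 17 left.
17 days into December 2000 → December 17, 2000.

December 17, 2000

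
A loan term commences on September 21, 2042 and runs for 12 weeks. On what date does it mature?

Advancing 12 weeks = 84 days from September 21, 2042.
September has 30 days, so 30 − 21 = 9 days remain after September 21, 2042; 84 − 9 = 75 left.
October 2042 has 31 days: 75 − 31 = 44 left.
November 2042 has 30 days: 44 − 30 = 14 left.
14 days into December 2042 → December 14, 2042.

December 14, 2042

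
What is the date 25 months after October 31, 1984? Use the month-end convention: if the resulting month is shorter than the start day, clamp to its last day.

Advancing 25 months from October 31, 1984.
month 10 + 25 = 35, which is month 11 of year 1986 → November 1986.
November 1986 has only 30 days and the start was day 31, so the date clamps to November 30, 1986.

November 30, 1986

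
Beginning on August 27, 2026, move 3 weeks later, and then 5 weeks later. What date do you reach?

October 22, 2026

Adding 3 weeks (= 21 days) from August 27, 2026:
August has 31 days, so 31 − 27 = 4 days remain after August 27, 2026; 21 − 4 = 17 left.
17 days into September 2026 → September 17, 2026.
Adding 5 weeks (= 35 days) from September 17, 2026:
September has 30 days, so 30 − 17 = 13 days remain after September 17, 2026; 35 − 13 = 22 left.
22 days into October 2026 → October 22, 2026.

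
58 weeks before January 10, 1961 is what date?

Subtracting 58 weeks = 406 days from January 10, 1961.
Going back 10 days from January 10, 1961 reaches the end of the previous month; 406 − 10 = 396 left.
December 1960 has 31 days: 396 − 31 = 365 left.
November 1960 has 30 days: 365 − 30 = 335 left.
October 1960 has 31 days: 335 − 31 = 304 left.
September 1960 has 30 days: 304 − 30 = 274 left.
August 1960 has 31 days: 274 − 31 = 243 left.
July 1960 has 31 days: 243 − 31 = 212 left.
June 1960 has 30 days: 212 − 30 = 182 left.
May 1960 has 31 days: 182 − 31 = 151 left.
April 1960 has 30 days: 151 − 30 = 121 left.
March 1960 has 31 days: 121 − 31 = 90 left.
February 1960 has 29 days (1960 is a leap year): 90 − 29 = 61 left.
January 1960 has 31 days: 61 − 31 = 30 left.
December 1959 has 31 days; 31 − 30 = 1 → December 1, 1959.

December 1, 1959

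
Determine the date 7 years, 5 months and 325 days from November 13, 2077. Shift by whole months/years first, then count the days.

Counting forward 7 years, 5 months and 325 days from November 13, 2077: first the month/year part, then the days.
+7 years → 2084; month 11 + 5 = 16, which is month 4 of year 2085 → April 2085.
Day 13 is valid in April, giving April 13, 2085.
Now add 325 days from April 13, 2085.
April has 30 days, so 30 − 13 = 17 days remain after April 13, 2085; 325 − 17 = 308 left.
May 2085 has 31 days: 308 − 31 = 277 left.
June 2085 has 30 days: 277 − 30 = 247 left.
July 2085 has 31 days: 247 − 31 = 216 left.
August 2085 has 31 days: 216 − 31 = 185 left.
September 2085 has 30 days: 185 − 30 = 155 left.
October 2085 has 31 days: 155 − 31 = 124 left.
November 2085 has 30 days: 124 − 30 = 94 left.
December 2085 has 31 days: 94 − 31 = 63 left.
January 2086 has 31 days: 63 − 31 = 32 left.
February 2086 has 28 days (2086 is not a leap year): 32 − 28 = 4 left.
4 days into March 2086 → March 4, 2086.

March 4, 2086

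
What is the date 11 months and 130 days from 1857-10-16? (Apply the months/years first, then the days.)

January 24, 1859

Counting forward 11 months and 130 days from October 16, 1857: first the month/year part, then the days.
month 10 + 11 = 21, which is month 9 of year 1858 → September 1858.
Day 16 is valid in September, giving September 16, 1858.
Now add 130 days from September 16, 1858.
September has 30 days, so 30 − 16 = 14 days remain after September 16, 1858; 130 − 14 = 116 left.
October 1858 has 31 days: 116 − 31 = 85 left.
November 1858 has 30 days: 85 − 30 = 55 left.
December 1858 has 31 days: 55 − 31 = 24 left.
24 days into January 1859 → January 24, 1859.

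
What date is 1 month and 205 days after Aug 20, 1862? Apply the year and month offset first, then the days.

Advancing 1 month and 205 days from August 20, 1862: first the month/year part, then the days.
month 8 + 1 = 9 → September 1862.
Day 20 is valid in September, giving September 20, 1862.
Now add 205 days from September 20, 1862.
September has 30 days, so 30 − 20 = 10 days remain after September 20, 1862; 205 − 10 = 195 left.
October 1862 has 31 days: 195 − 31 = 164 left.
November 1862 has 30 days: 164 − 30 = 134 left.
December 1862 has 31 days: 134 − 31 = 103 left.
January 1863 has 31 days: 103 − 31 = 72 left.
February 1863 has 28 days (1863 is not a leap year): 72 − 28 = 44 left.
March 1863 has 31 days: 44 − 31 = 13 left.
13 days into April 1863 → April 13, 1863.

April 13, 1863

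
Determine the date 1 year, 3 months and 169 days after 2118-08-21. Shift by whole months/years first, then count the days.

May 8, 2120

Adding 1 year, 3 months and 169 days from August 21, 2118: first the month/year part, then the days.
+1 year → 2119; month 8 + 3 = 11 → November 2119.
Day 21 is valid in November, giving November 21, 2119.
Now add 169 days from November 21, 2119.
November has 30 days, so 30 − 21 = 9 days remain after November 21, 2119; 169 − 9 = 160 left.
December 2119 has 31 days: 160 − 31 = 129 left.
January 2120 has 31 days: 129 − 31 = 98 left.
February 2120 has 29 days (2120 is a leap year): 98 − 29 = 69 left.
March 2120 has 31 days: 69 − 31 = 38 left.
April 2120 has 30 days: 38 − 30 = 8 left.
8 days into May 2120 → May 8, 2120.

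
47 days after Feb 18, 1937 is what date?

Adding 47 days from February 18, 1937.
February has 28 days, so 28 − 18 = 10 days remain after February 18, 1937; 47 − 10 = 37 left.
March 1937 has 31 days: 37 − 31 = 6 left.
6 days into April 1937 → April 6, 1937.

April 6, 1937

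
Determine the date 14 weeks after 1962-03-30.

July 6, 1962

Adding 14 weeks = 98 days from March 30, 1962.
March has 31 days, so 31 − 30 = 1 day remains after March 30, 1962; 98 − 1 = 97 left.
April 1962 has 30 days: 97 − 30 = 67 left.
May 1962 has 31 days: 67 − 31 = 36 left.
June 1962 has 30 days: 36 − 30 = 6 left.
6 days into July 1962 → July 6, 1962.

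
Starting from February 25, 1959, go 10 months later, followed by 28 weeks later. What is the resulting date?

Advancing 10 months from February 25, 1959:
month 2 + 10 = 12 → December 1959.
Day 25 is valid in December, giving December 25, 1959.
Counting forward 28 weeks (= 196 days) from December 25, 1959:
December has 31 days, so 31 − 25 = 6 days remain after December 25, 1959; 196 − 6 = 190 left.
January 1960 has 31 days: 190 − 31 = 159 left.
February 1960 has 29 days (1960 is a leap year): 159 − 29 = 130 left.
March 1960 has 31 days: 130 − 31 = 99 left.
April 1960 has 30 days: 99 − 30 = 69 left.
May 1960 has 31 days: 69 − 31 = 38 left.
June 1960 has 30 days: 38 − 30 = 8 left.
8 days into July 1960 → July 8, 1960.

July 8, 1960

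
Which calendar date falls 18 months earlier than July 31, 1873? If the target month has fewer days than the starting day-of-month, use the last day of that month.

January 31, 1872

Going back 18 months from July 31, 1873.
month 7 − 18 = -11, which is month 1 of year 1872 → January 1872.
Day 31 is valid in January, giving January 31, 1872.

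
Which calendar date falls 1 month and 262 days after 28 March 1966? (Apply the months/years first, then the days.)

Advancing 1 month and 262 days from March 28, 1966: first the month/year part, then the days.
month 3 + 1 = 4 → April 1966.
Day 28 is valid in April, giving April 28, 1966.
Now add 262 days from April 28, 1966.
April has 30 days, so 30 − 28 = 2 days remain after April 28, 1966; 262 − 2 = 260 left.
May 1966 has 31 days: 260 − 31 = 229 left.
June 1966 has 30 days: 229 − 30 = 199 left.
July 1966 has 31 days: 199 − 31 = 168 left.
August 1966 has 31 days: 168 − 31 = 137 left.
September 1966 has 30 days: 137 − 30 = 107 left.
October 1966 has 31 days: 107 − 31 = 76 left.
November 1966 has 30 days: 76 − 30 = 46 left.
December 1966 has 31 days: 46 − 31 = 15 left.
15 days into January 1967 → January 15, 1967.

January 15, 1967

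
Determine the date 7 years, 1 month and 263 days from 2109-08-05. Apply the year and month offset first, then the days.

Counting forward 7 years, 1 month and 263 days from August 5, 2109: first the month/year part, then the days.
+7 years → 2116; month 8 + 1 = 9 → September 2116.
Day 5 is valid in September, giving September 5, 2116.
Now add 263 days from September 5, 2116.
September has 30 days, so 30 − 5 = 25 days remain after September 5, 2116; 263 − 25 = 238 left.
October 2116 has 31 days: 238 − 31 = 207 left.
November 2116 has 30 days: 207 − 30 = 177 left.
December 2116 has 31 days: 177 − 31 = 146 left.
January 2117 has 31 days: 146 − 31 = 115 left.
February 2117 has 28 days (2117 is not a leap year): 115 − 28 = 87 left.
March 2117 has 31 days: 87 − 31 = 56 left.
April 2117 has 30 days: 56 − 30 = 26 left.
26 days into May 2117 → May 26, 2117.

May 26, 2117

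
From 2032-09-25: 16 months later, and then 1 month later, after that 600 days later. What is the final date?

October 18, 2035

Adding 16 months from September 25, 2032:
month 9 + 16 = 25, which is month 1 of year 2034 → January 2034.
Day 25 is valid in January, giving January 25, 2034.
Advancing 1 month from January 25, 2034:
month 1 + 1 = 2 → February 2034.
Day 25 is valid in February, giving February 25, 2034.
Counting forward 600 days from February 25, 2034:
February has 28 days, so 28 − 25 = 3 days remain after February 25, 2034; 600 − 3 = 597 left.
March 2034 has 31 days: 597 − 31 = 566 left.
April 2034 has 30 days: 566 − 30 = 536 left.
May 2034 has 31 days: 536 − 31 = 505 left.
June 2034 has 30 days: 505 − 30 = 475 left.
July 2034 has 31 days: 475 − 31 = 444 left.
August 2034 has 31 days: 444 − 31 = 413 left.
September 2034 has 30 days: 413 − 30 = 383 left.
October 2034 has 31 days: 383 − 31 = 352 left.
November 2034 has 30 days: 352 − 30 = 322 left.
December 2034 has 31 days: 322 − 31 = 291 left.
January 2035 has 31 days: 291 − 31 = 260 left.
February 2035 has 28 days (2035 is not a leap year): 260 − 28 = 232 left.
March 2035 has 31 days: 232 − 31 = 201 left.
April 2035 has 30 days: 201 − 30 = 171 left.
May 2035 has 31 days: 171 − 31 = 140 left.
June 2035 has 30 days: 140 − 30 = 110 left.
July 2035 has 31 days: 110 − 31 = 79 left.
August 2035 has 31 days: 79 − 31 = 48 left.
September 2035 has 30 days: 48 − 30 = 18 left.
18 days into October 2035 → October 18, 2035.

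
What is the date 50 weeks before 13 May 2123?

Subtracting 50 weeks = 350 days from May 13, 2123.
Going back 13 days from May 13, 2123 reaches the end of the previous month; 350 − 13 = 337 left.
April 2123 has 30 days: 337 − 30 = 307 left.
March 2123 has 31 days: 307 − 31 = 276 left.
February 2123 has 28 days (2123 is not a leap year): 276 − 28 = 248 left.
January 2123 has 31 days: 248 − 31 = 217 left.
December 2122 has 31 days: 217 − 31 = 186 left.
November 2122 has 30 days: 186 − 30 = 156 left.
October 2122 has 31 days: 156 − 31 = 125 left.
September 2122 has 30 days: 125 − 30 = 95 left.
August 2122 has 31 days: 95 − 31 = 64 left.
July 2122 has 31 days: 64 − 31 = 33 left.
June 2122 has 30 days: 33 − 30 = 3 left.
May 2122 has 31 days; 31 − 3 = 28 → May 28, 2122.

May 28, 2122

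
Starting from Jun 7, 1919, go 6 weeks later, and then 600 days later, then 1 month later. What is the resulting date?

April 10, 1921

Adding 6 weeks (= 42 days) from June 7, 1919:
June has 30 days, so 30 − 7 = 23 days remain after June 7, 1919; 42 − 23 = 19 left.
19 days into July 1919 → July 19, 1919.
Advancing 600 days from July 19, 1919:
July has 31 days, so 31 − 19 = 12 days remain after July 19, 1919; 600 − 12 = 588 left.
August 1919 has 31 days: 588 − 31 = 557 left.
September 1919 has 30 days: 557 − 30 = 527 left.
October 1919 has 31 days: 527 − 31 = 496 left.
November 1919 has 30 days: 496 − 30 = 466 left.
December 1919 has 31 days: 466 − 31 = 435 left.
January 1920 has 31 days: 435 − 31 = 404 left.
February 1920 has 29 days (1920 is a leap year): 404 − 29 = 375 left.
March 1920 has 31 days: 375 − 31 = 344 left.
April 1920 has 30 days: 344 − 30 = 314 left.
May 1920 has 31 days: 314 − 31 = 283 left.
June 1920 has 30 days: 283 − 30 = 253 left.
July 1920 has 31 days: 253 − 31 = 222 left.
August 1920 has 31 days: 222 − 31 = 191 left.
September 1920 has 30 days: 191 − 30 = 161 left.
October 1920 has 31 days: 161 − 31 = 130 left.
November 1920 has 30 days: 130 − 30 = 100 left.
December 1920 has 31 days: 100 − 31 = 69 left.
January 1921 has 31 days: 69 − 31 = 38 left.
February 1921 has 28 days (1921 is not a leap year): 38 − 28 = 10 left.
10 days into March 1921 → March 10, 1921.
Counting forward 1 month from March 10, 1921:
month 3 + 1 = 4 → April 1921.
Day 10 is valid in April, giving April 10, 1921.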